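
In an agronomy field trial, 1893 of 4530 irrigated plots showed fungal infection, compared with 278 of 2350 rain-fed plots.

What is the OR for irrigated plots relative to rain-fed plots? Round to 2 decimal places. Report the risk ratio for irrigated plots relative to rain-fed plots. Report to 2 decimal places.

odds, irrigated plots = 1893/2637 = 0.7179
odds, rain-fed plots = 278/2072 = 0.1342
OR = 0.7179 / 0.1342 = 5.35
risk, irrigated plots = 1893/4530 = 0.4179
risk, rain-fed plots = 278/2350 = 0.1183
RR = 0.4179 / 0.1183 = 3.53

OR = 5.35; RR = 3.53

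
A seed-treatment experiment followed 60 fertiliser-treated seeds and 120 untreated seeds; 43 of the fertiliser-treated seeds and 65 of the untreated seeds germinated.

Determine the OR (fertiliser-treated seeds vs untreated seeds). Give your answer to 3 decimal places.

OR = (43 × 55) / (17 × 65) = 2365/1105 ≈ 2.140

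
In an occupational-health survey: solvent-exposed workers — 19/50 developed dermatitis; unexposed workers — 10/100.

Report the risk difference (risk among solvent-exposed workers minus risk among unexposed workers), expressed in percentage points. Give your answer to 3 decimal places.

risk, solvent-exposed workers = 19/50 = 0.3800
risk, unexposed workers = 10/100 = 0.1000
risk difference = 0.3800 − 0.1000 = 0.2800 → 28.000 percentage points

RD ≈ 28.000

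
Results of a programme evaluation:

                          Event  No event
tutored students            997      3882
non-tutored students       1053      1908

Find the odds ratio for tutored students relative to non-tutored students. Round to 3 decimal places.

OR = 0.465

odds, tutored students = 997/3882 = 0.2568
odds, non-tutored students = 1053/1908 = 0.5519
OR = 0.2568 / 0.5519 = 0.465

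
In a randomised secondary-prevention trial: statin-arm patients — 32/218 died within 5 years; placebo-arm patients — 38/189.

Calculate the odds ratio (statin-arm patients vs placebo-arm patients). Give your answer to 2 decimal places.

OR = (32 × 151) / (186 × 38) = 4832/7068 ≈ 0.68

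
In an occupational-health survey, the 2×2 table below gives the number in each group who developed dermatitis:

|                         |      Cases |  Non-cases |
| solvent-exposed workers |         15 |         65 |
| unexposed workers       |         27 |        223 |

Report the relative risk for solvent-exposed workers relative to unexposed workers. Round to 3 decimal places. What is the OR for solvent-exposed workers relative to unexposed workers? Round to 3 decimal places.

RR = 1.736; OR = 1.906

risk, solvent-exposed workers = 15/80 = 0.1875
risk, unexposed workers = 27/250 = 0.1080
RR = 0.1875 / 0.1080 = 1.736
OR = (15 × 223) / (65 × 27) = 3345/1755 ≈ 1.906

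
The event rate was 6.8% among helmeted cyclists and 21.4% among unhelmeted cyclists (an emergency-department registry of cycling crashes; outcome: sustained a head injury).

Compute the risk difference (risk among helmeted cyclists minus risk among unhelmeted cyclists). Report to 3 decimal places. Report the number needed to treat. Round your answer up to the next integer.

RD = -0.146; NNT = 7

risk difference = 0.0680 − 0.2140 = -0.146
absolute risk difference = 0.146000
1 / 0.146000 = 6.849 → round up → 7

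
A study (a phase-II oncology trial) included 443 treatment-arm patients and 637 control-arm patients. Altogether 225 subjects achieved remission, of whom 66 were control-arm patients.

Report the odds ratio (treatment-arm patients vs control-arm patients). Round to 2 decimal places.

OR: 4.84

treatment-arm patients with the outcome: 225 − 66 = 159
treatment-arm patients without the outcome: 443 − 159 = 284
control-arm patients without the outcome: 637 − 66 = 571
OR = (159 × 571) / (284 × 66) = 90789/18744 ≈ 4.84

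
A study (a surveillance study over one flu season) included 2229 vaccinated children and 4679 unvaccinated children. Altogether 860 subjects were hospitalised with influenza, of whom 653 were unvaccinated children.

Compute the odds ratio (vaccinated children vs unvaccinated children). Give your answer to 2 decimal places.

0.63

vaccinated children with the outcome: 860 − 653 = 207
vaccinated children without the outcome: 2229 − 207 = 2022
unvaccinated children without the outcome: 4679 − 653 = 4026
odds, vaccinated children = 207/2022 = 0.1024
odds, unvaccinated children = 653/4026 = 0.1622
OR = 0.1024 / 0.1622 = 0.63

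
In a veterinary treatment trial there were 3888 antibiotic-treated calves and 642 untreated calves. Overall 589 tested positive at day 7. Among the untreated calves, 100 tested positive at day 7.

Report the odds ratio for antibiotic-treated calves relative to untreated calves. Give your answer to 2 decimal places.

antibiotic-treated calves with the outcome: 589 − 100 = 489
antibiotic-treated calves without the outcome: 3888 − 489 = 3399
untreated calves without the outcome: 642 − 100 = 542
OR = (489 × 542) / (3399 × 100) = 265038/339900 ≈ 0.78

0.78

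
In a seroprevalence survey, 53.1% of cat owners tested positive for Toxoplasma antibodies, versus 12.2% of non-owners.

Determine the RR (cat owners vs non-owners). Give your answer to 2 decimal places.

RR = 0.5310 / 0.1220 = 4.35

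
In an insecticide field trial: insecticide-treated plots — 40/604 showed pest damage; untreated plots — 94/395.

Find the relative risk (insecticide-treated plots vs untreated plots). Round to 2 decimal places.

risk, insecticide-treated plots = 40/604 = 0.0662
risk, untreated plots = 94/395 = 0.2380
RR = 0.0662 / 0.2380 = 0.28

RR: 0.28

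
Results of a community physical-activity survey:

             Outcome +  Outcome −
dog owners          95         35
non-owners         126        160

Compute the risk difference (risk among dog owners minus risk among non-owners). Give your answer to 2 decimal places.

RD = 0.29

risk, dog owners = 95/130 = 0.7308
risk, non-owners = 126/286 = 0.4406
risk difference = 0.7308 − 0.4406 = 0.29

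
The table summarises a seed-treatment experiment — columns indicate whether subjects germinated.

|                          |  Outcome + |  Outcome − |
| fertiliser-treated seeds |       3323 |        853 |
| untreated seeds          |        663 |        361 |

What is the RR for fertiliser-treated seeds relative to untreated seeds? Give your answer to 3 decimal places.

risk, fertiliser-treated seeds = 3323/4176 = 0.7957
risk, untreated seeds = 663/1024 = 0.6475
RR = 0.7957 / 0.6475 = 1.229

1.229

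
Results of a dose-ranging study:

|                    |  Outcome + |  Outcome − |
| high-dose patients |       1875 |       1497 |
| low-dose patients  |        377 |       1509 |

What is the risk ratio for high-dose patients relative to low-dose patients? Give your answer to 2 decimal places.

risk, high-dose patients = 1875/3372 = 0.5560
risk, low-dose patients = 377/1886 = 0.1999
RR = 0.5560 / 0.1999 = 2.78

RR = 2.78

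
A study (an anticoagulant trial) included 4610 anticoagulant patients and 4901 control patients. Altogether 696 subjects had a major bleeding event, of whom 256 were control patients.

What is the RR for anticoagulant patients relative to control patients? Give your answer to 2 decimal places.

anticoagulant patients with the outcome: 696 − 256 = 440
anticoagulant patients without the outcome: 4610 − 440 = 4170
control patients without the outcome: 4901 − 256 = 4645
risk, anticoagulant patients = 440/4610 = 0.0954
risk, control patients = 256/4901 = 0.0522
RR = 0.0954 / 0.0522 = 1.83

RR = 1.83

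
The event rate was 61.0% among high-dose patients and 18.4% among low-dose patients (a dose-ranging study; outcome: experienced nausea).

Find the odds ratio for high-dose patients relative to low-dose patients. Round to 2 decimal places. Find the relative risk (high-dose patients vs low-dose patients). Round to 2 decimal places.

OR = 6.94; RR = 3.32

odds, high-dose patients = 0.6100/0.3900 = 1.5641
odds, low-dose patients = 0.1840/0.8160 = 0.2255
OR = 1.5641 / 0.2255 = 6.94
RR = 0.6100 / 0.1840 = 3.32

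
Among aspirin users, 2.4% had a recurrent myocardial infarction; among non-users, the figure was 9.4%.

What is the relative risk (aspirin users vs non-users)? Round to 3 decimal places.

RR = 0.02400 / 0.09400 = 0.255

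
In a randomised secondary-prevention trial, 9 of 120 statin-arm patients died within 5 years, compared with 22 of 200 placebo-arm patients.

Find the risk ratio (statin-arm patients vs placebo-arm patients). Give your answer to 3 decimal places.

risk, statin-arm patients = 9/120 = 0.0750
risk, placebo-arm patients = 22/200 = 0.1100
RR = 0.0750 / 0.1100 = 0.682

0.682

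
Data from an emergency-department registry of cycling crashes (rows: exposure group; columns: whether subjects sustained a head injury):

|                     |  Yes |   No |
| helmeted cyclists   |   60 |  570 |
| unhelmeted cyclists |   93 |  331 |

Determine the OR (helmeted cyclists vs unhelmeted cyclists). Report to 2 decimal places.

odds, helmeted cyclists = 60/570 = 0.1053
odds, unhelmeted cyclists = 93/331 = 0.2810
OR = 0.1053 / 0.2810 = 0.37

0.37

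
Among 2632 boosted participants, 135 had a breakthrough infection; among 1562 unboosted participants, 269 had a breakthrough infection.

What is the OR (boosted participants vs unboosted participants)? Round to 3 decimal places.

odds, boosted participants = 135/2497 = 0.0541
odds, unboosted participants = 269/1293 = 0.2080
OR = 0.0541 / 0.2080 = 0.260

0.260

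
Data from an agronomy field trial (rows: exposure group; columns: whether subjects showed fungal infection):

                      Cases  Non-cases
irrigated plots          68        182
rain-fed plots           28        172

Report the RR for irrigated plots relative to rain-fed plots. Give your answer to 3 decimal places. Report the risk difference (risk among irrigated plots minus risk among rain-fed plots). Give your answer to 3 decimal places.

risk, irrigated plots = 68/250 = 0.2720
risk, rain-fed plots = 28/200 = 0.1400
RR = 0.2720 / 0.1400 = 1.943
risk difference = 0.2720 − 0.1400 = 0.132

RR = 1.943; RD = 0.132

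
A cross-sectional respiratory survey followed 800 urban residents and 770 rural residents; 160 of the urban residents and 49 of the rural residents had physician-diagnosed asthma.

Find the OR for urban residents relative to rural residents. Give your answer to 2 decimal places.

OR = (160 × 721) / (640 × 49) = 115360/31360 ≈ 3.68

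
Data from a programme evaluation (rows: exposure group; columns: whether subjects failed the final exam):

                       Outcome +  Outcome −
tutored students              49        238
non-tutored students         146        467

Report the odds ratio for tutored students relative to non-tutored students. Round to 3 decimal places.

OR = (49 × 467) / (238 × 146) = 22883/34748 ≈ 0.659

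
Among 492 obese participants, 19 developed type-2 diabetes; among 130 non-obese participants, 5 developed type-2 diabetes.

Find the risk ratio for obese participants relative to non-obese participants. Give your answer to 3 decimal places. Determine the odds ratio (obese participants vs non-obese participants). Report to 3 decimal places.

RR = 1.004; OR = 1.004

risk, obese participants = 19/492 = 0.03862
risk, non-obese participants = 5/130 = 0.03846
RR = 0.03862 / 0.03846 = 1.004
OR = (19 × 125) / (473 × 5) = 2375/2365 ≈ 1.004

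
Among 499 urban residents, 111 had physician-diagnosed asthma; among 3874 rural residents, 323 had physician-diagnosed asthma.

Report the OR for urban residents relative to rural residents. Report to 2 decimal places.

OR = (111 × 3551) / (388 × 323) = 394161/125324 ≈ 3.15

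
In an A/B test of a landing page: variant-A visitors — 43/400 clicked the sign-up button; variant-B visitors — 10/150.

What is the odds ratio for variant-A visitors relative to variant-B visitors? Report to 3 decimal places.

OR = (43 × 140) / (357 × 10) = 6020/3570 ≈ 1.686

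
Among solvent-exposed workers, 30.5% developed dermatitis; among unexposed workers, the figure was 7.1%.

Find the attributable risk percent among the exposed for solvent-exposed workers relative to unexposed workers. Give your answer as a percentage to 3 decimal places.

AR% = (0.3050 − 0.0710) / 0.3050 = 0.7672 → 76.721%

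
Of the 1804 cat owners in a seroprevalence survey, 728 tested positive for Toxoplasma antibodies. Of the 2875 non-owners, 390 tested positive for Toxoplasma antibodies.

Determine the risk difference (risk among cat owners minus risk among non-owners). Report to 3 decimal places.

risk, cat owners = 728/1804 = 0.4035
risk, non-owners = 390/2875 = 0.1357
risk difference = 0.4035 − 0.1357 = 0.268

0.268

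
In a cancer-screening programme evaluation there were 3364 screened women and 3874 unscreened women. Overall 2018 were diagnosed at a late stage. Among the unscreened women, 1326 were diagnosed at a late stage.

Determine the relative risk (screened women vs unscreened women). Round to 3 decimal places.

RR: 0.601

screened women with the outcome: 2018 − 1326 = 692
screened women without the outcome: 3364 − 692 = 2672
unscreened women without the outcome: 3874 − 1326 = 2548
risk, screened women = 692/3364 = 0.2057
risk, unscreened women = 1326/3874 = 0.3423
RR = 0.2057 / 0.3423 = 0.601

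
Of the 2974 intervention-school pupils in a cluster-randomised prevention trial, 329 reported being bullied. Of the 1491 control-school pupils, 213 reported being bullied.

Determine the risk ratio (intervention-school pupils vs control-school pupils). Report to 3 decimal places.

risk, intervention-school pupils = 329/2974 = 0.1106
risk, control-school pupils = 213/1491 = 0.1429
RR = 0.1106 / 0.1429 = 0.774

RR = 0.774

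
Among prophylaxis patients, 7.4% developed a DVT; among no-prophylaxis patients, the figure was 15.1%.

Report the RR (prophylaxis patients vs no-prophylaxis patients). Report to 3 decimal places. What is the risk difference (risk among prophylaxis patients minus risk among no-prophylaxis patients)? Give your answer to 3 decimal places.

RR = 0.0740 / 0.1510 = 0.490
risk difference = 0.0740 − 0.1510 = -0.077

RR = 0.490; RD = -0.077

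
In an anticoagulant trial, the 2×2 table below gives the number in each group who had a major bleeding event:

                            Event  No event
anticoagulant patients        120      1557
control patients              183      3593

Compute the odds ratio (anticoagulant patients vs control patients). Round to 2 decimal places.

odds, anticoagulant patients = 120/1557 = 0.07707
odds, control patients = 183/3593 = 0.05093
OR = 0.07707 / 0.05093 = 1.51

OR: 1.51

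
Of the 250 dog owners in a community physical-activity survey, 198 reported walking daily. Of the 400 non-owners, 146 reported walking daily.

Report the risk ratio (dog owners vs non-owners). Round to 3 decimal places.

RR = 2.170

risk, dog owners = 198/250 = 0.7920
risk, non-owners = 146/400 = 0.3650
RR = 0.7920 / 0.3650 = 2.170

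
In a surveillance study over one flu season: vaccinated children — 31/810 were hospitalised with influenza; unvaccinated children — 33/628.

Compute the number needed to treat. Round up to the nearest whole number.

NNT: 71

risk, vaccinated children = 31/810 = 0.038272
risk, unvaccinated children = 33/628 = 0.052548
absolute risk difference = 0.014276
1 / 0.014276 = 70.048 → round up → 71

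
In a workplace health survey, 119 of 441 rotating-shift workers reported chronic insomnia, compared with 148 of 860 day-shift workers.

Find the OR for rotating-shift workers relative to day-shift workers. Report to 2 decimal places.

OR = (119 × 712) / (322 × 148) = 84728/47656 ≈ 1.78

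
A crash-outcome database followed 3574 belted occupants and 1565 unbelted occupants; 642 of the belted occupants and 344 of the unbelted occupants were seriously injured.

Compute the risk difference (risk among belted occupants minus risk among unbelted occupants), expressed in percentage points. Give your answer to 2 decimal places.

risk, belted occupants = 642/3574 = 0.1796
risk, unbelted occupants = 344/1565 = 0.2198
risk difference = 0.1796 − 0.2198 = -0.0402 → -4.02 percentage points

RD: -4.02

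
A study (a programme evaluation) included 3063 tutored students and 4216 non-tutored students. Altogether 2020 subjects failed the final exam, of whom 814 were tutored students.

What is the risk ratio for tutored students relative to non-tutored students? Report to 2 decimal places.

tutored students without the outcome: 3063 − 814 = 2249
non-tutored students with the outcome: 2020 − 814 = 1206
non-tutored students without the outcome: 4216 − 1206 = 3010
risk, tutored students = 814/3063 = 0.2658
risk, non-tutored students = 1206/4216 = 0.2861
RR = 0.2658 / 0.2861 = 0.93

RR: 0.93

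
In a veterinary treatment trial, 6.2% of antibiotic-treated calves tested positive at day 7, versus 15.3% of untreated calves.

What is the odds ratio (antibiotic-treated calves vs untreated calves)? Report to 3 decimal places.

odds, antibiotic-treated calves = 0.0620/0.9380 = 0.0661
odds, untreated calves = 0.1530/0.8470 = 0.1806
OR = 0.0661 / 0.1806 = 0.366

OR: 0.366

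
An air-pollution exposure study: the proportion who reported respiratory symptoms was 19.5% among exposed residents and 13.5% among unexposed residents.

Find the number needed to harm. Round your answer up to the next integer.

absolute risk difference = 0.060000
1 / 0.060000 = 16.667 → round up → 17

NNH: 17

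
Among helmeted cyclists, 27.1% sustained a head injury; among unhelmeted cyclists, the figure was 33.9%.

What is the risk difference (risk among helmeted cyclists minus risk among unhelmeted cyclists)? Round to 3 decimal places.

risk difference = 0.2710 − 0.3390 = -0.068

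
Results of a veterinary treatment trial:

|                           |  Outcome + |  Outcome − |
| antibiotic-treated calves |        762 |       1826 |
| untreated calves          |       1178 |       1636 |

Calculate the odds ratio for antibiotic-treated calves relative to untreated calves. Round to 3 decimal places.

OR = (762 × 1636) / (1826 × 1178) = 1246632/2151028 ≈ 0.580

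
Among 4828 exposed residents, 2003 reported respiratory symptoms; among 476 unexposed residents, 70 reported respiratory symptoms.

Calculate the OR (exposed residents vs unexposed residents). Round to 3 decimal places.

OR = (2003 × 406) / (2825 × 70) = 813218/197750 ≈ 4.112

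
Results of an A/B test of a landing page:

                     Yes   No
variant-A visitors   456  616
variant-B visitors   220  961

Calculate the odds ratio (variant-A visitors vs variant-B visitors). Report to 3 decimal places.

OR = (456 × 961) / (616 × 220) = 438216/135520 ≈ 3.234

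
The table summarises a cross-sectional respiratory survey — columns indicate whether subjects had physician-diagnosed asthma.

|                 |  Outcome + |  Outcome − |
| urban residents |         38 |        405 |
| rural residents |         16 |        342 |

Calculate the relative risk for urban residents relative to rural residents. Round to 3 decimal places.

1.919

risk, urban residents = 38/443 = 0.08578
risk, rural residents = 16/358 = 0.04469
RR = 0.08578 / 0.04469 = 1.919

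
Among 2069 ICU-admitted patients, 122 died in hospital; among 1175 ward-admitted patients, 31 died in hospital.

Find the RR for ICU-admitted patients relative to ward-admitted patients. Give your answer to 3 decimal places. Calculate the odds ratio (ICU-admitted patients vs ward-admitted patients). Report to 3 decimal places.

risk, ICU-admitted patients = 122/2069 = 0.05897
risk, ward-admitted patients = 31/1175 = 0.02638
RR = 0.05897 / 0.02638 = 2.235
odds, ICU-admitted patients = 122/1947 = 0.06266
odds, ward-admitted patients = 31/1144 = 0.02710
OR = 0.06266 / 0.02710 = 2.312

RR = 2.235; OR = 2.312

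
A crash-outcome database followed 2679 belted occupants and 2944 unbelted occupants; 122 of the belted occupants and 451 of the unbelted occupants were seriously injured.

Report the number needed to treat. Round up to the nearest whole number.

risk, belted occupants = 122/2679 = 0.045539
risk, unbelted occupants = 451/2944 = 0.153193
absolute risk difference = 0.107654
1 / 0.107654 = 9.289 → round up → 10

NNT ≈ 10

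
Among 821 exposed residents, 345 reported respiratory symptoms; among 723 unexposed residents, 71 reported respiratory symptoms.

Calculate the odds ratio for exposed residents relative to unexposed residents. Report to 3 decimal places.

OR = (345 × 652) / (476 × 71) = 224940/33796 ≈ 6.656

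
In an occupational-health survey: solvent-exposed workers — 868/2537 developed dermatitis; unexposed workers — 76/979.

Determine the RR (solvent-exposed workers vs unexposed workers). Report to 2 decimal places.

4.41

risk, solvent-exposed workers = 868/2537 = 0.3421
risk, unexposed workers = 76/979 = 0.0776
RR = 0.3421 / 0.0776 = 4.41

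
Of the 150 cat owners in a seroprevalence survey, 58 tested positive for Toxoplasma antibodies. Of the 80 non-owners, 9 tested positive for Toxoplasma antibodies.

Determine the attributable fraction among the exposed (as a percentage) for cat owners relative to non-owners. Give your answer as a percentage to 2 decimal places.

70.91%

risk, cat owners = 58/150 = 0.3867
risk, non-owners = 9/80 = 0.1125
AR% = (0.3867 − 0.1125) / 0.3867 = 0.7091 → 70.91%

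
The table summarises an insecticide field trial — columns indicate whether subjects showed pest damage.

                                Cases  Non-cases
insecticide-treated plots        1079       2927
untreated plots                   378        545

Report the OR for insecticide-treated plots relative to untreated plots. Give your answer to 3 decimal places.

OR = (1079 × 545) / (2927 × 378) = 588055/1106406 ≈ 0.532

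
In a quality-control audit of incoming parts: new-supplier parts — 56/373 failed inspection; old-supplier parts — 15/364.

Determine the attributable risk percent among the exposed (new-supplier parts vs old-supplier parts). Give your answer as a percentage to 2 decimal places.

risk, new-supplier parts = 56/373 = 0.15013
risk, old-supplier parts = 15/364 = 0.04121
AR% = (0.15013 − 0.04121) / 0.15013 = 0.7255 → 72.55%

72.55%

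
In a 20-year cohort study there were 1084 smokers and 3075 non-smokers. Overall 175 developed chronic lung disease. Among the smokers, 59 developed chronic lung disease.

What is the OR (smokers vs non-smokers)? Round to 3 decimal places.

OR = 1.468

smokers without the outcome: 1084 − 59 = 1025
non-smokers with the outcome: 175 − 59 = 116
non-smokers without the outcome: 3075 − 116 = 2959
odds, smokers = 59/1025 = 0.05756
odds, non-smokers = 116/2959 = 0.03920
OR = 0.05756 / 0.03920 = 1.468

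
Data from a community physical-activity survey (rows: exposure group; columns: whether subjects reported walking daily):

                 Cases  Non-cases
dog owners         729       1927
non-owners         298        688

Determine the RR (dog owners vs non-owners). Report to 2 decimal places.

risk, dog owners = 729/2656 = 0.2745
risk, non-owners = 298/986 = 0.3022
RR = 0.2745 / 0.3022 = 0.91

RR ≈ 0.91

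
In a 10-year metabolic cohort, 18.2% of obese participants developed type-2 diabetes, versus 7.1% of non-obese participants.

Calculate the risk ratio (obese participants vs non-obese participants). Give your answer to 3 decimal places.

RR = 0.1820 / 0.0710 = 2.563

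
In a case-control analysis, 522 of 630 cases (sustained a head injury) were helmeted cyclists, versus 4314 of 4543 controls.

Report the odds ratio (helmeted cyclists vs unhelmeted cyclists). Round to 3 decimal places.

OR = (522 × 229) / (4314 × 108) = 119538/465912 ≈ 0.257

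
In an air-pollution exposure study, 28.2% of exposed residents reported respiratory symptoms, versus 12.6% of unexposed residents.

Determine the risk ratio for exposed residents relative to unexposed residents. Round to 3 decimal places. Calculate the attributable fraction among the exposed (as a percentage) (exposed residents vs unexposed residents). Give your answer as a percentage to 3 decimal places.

RR = 0.2820 / 0.1260 = 2.238
AR% = (0.2820 − 0.1260) / 0.2820 = 0.5532 → 55.319%

RR = 2.238; AR% = 55.319%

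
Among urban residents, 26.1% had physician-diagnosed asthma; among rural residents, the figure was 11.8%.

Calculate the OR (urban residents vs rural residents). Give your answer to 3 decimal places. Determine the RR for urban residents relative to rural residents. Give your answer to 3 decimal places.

odds, urban residents = 0.2610/0.7390 = 0.3532
odds, rural residents = 0.1180/0.8820 = 0.1338
OR = 0.3532 / 0.1338 = 2.640
RR = 0.2610 / 0.1180 = 2.212

OR = 2.640; RR = 2.212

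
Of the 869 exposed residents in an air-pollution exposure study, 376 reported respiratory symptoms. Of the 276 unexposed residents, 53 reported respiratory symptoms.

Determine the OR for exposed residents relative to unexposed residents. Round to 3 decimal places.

OR = (376 × 223) / (493 × 53) = 83848/26129 ≈ 3.209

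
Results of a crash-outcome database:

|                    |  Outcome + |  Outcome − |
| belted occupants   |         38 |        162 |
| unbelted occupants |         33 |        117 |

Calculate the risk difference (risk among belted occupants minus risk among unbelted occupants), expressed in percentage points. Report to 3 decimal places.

risk, belted occupants = 38/200 = 0.1900
risk, unbelted occupants = 33/150 = 0.2200
risk difference = 0.1900 − 0.2200 = -0.0300 → -3.000 percentage points

RD ≈ -3.000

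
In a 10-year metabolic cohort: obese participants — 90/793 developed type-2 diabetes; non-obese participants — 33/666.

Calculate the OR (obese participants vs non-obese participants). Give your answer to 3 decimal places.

OR = (90 × 633) / (703 × 33) = 56970/23199 ≈ 2.456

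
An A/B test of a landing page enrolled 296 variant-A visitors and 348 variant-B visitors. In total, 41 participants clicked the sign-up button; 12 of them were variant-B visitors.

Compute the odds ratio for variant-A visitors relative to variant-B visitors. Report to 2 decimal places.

3.04

variant-A visitors with the outcome: 41 − 12 = 29
variant-A visitors without the outcome: 296 − 29 = 267
variant-B visitors without the outcome: 348 − 12 = 336
OR = (29 × 336) / (267 × 12) = 9744/3204 ≈ 3.04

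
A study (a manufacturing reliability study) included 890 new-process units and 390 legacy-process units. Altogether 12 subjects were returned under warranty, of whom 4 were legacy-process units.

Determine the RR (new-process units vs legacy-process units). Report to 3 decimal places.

new-process units with the outcome: 12 − 4 = 8
new-process units without the outcome: 890 − 8 = 882
legacy-process units without the outcome: 390 − 4 = 386
risk, new-process units = 8/890 = 0.00899
risk, legacy-process units = 4/390 = 0.01026
RR = 0.00899 / 0.01026 = 0.876

RR ≈ 0.876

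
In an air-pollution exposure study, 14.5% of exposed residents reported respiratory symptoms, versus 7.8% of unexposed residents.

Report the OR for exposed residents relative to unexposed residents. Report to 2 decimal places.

OR: 2.00

odds, exposed residents = 0.1450/0.8550 = 0.1696
odds, unexposed residents = 0.0780/0.9220 = 0.0846
OR = 0.1696 / 0.0846 = 2.00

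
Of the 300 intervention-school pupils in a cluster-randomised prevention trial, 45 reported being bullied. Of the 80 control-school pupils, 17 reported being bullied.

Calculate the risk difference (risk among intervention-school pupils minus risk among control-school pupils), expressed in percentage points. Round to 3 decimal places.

-6.250

risk, intervention-school pupils = 45/300 = 0.1500
risk, control-school pupils = 17/80 = 0.2125
risk difference = 0.1500 − 0.2125 = -0.0625 → -6.250 percentage points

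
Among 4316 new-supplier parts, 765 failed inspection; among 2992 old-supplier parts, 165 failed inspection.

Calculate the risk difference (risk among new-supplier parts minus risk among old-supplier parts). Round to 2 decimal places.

risk, new-supplier parts = 765/4316 = 0.1772
risk, old-supplier parts = 165/2992 = 0.0551
risk difference = 0.1772 − 0.0551 = 0.12

0.12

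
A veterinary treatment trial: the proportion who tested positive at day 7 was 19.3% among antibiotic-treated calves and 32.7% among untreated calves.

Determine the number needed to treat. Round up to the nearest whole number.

absolute risk difference = 0.134000
1 / 0.134000 = 7.463 → round up → 8

8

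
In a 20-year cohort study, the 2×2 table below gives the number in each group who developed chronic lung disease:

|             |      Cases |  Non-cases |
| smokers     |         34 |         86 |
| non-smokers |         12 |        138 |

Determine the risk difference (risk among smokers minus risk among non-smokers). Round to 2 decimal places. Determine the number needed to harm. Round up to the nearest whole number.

RD = 0.20; NNH = 5

risk, smokers = 34/120 = 0.2833
risk, non-smokers = 12/150 = 0.0800
risk difference = 0.2833 − 0.0800 = 0.20
absolute risk difference = 0.203333
1 / 0.203333 = 4.918 → round up → 5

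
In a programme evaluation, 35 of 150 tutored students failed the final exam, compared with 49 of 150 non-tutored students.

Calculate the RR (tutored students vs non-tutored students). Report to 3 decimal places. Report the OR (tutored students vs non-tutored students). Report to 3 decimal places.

RR = 0.714; OR = 0.627

risk, tutored students = 35/150 = 0.2333
risk, non-tutored students = 49/150 = 0.3267
RR = 0.2333 / 0.3267 = 0.714
odds, tutored students = 35/115 = 0.3043
odds, non-tutored students = 49/101 = 0.4851
OR = 0.3043 / 0.4851 = 0.627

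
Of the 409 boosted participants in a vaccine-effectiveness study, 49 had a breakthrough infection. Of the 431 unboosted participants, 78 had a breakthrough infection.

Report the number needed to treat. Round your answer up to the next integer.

17

risk, boosted participants = 49/409 = 0.119804
risk, unboosted participants = 78/431 = 0.180974
absolute risk difference = 0.061170
1 / 0.061170 = 16.348 → round up → 17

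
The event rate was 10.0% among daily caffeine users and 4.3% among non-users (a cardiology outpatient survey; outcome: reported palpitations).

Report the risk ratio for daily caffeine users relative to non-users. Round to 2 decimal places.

RR = 0.10000 / 0.04300 = 2.33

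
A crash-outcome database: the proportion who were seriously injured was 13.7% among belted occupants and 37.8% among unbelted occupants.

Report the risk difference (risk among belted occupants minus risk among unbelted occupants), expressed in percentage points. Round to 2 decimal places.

risk difference = 0.1370 − 0.3780 = -0.2410 → -24.10 percentage points

-24.10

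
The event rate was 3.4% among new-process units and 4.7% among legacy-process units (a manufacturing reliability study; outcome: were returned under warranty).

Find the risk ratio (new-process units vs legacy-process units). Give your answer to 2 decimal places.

RR = 0.03400 / 0.04700 = 0.72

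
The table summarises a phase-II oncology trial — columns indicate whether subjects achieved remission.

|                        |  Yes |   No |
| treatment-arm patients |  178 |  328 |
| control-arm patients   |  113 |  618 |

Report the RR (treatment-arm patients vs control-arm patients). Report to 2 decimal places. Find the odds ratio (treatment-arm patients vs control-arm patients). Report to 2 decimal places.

RR = 2.28; OR = 2.97

risk, treatment-arm patients = 178/506 = 0.3518
risk, control-arm patients = 113/731 = 0.1546
RR = 0.3518 / 0.1546 = 2.28
odds, treatment-arm patients = 178/328 = 0.5427
odds, control-arm patients = 113/618 = 0.1828
OR = 0.5427 / 0.1828 = 2.97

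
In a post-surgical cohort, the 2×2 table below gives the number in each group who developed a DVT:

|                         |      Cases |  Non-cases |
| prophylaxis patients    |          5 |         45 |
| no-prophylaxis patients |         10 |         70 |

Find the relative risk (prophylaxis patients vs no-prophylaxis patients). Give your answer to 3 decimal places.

risk, prophylaxis patients = 5/50 = 0.1000
risk, no-prophylaxis patients = 10/80 = 0.1250
RR = 0.1000 / 0.1250 = 0.800

0.800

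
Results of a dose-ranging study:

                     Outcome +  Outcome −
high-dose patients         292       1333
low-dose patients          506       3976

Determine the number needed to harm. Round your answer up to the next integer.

NNH ≈ 15

risk, high-dose patients = 292/1625 = 0.179692
risk, low-dose patients = 506/4482 = 0.112896
absolute risk difference = 0.066796
1 / 0.066796 = 14.971 → round up → 15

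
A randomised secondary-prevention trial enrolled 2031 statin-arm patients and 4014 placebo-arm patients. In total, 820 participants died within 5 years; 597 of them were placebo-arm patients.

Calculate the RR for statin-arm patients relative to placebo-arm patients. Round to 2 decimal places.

statin-arm patients with the outcome: 820 − 597 = 223
statin-arm patients without the outcome: 2031 − 223 = 1808
placebo-arm patients without the outcome: 4014 − 597 = 3417
risk, statin-arm patients = 223/2031 = 0.1098
risk, placebo-arm patients = 597/4014 = 0.1487
RR = 0.1098 / 0.1487 = 0.74

RR = 0.74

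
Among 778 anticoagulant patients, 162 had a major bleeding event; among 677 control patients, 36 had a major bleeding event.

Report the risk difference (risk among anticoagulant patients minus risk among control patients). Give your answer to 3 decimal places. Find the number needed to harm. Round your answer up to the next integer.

RD = 0.155; NNH = 7

risk, anticoagulant patients = 162/778 = 0.2082
risk, control patients = 36/677 = 0.0532
risk difference = 0.2082 − 0.0532 = 0.155
absolute risk difference = 0.155050
1 / 0.155050 = 6.450 → round up → 7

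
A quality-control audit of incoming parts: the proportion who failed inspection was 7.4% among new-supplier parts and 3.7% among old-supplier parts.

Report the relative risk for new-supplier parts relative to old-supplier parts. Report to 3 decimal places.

RR = 0.07400 / 0.03700 = 2.000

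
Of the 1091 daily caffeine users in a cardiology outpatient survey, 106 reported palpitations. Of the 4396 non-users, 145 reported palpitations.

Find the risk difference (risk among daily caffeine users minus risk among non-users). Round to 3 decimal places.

risk, daily caffeine users = 106/1091 = 0.09716
risk, non-users = 145/4396 = 0.03298
risk difference = 0.09716 − 0.03298 = 0.064

RD: 0.064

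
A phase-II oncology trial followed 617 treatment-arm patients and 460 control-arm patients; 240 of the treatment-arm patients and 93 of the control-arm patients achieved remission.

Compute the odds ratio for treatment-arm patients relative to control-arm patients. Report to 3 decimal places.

OR = 2.512

odds, treatment-arm patients = 240/377 = 0.6366
odds, control-arm patients = 93/367 = 0.2534
OR = 0.6366 / 0.2534 = 2.512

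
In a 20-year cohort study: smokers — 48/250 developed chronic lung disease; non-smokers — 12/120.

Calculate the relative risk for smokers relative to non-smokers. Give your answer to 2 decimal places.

1.92

risk, smokers = 48/250 = 0.1920
risk, non-smokers = 12/120 = 0.1000
RR = 0.1920 / 0.1000 = 1.92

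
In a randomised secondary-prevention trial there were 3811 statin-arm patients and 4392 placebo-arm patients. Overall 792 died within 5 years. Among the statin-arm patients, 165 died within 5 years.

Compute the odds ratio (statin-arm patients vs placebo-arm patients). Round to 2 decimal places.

statin-arm patients without the outcome: 3811 − 165 = 3646
placebo-arm patients with the outcome: 792 − 165 = 627
placebo-arm patients without the outcome: 4392 − 627 = 3765
OR = (165 × 3765) / (3646 × 627) = 621225/2286042 ≈ 0.27

OR: 0.27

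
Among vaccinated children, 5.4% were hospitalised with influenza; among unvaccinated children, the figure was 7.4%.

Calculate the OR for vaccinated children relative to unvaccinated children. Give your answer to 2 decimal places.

OR ≈ 0.71

odds, vaccinated children = 0.0540/0.9460 = 0.0571
odds, unvaccinated children = 0.0740/0.9260 = 0.0799
OR = 0.0571 / 0.0799 = 0.71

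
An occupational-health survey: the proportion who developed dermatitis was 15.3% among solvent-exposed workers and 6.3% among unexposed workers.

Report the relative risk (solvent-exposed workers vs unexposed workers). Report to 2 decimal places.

RR = 0.1530 / 0.0630 = 2.43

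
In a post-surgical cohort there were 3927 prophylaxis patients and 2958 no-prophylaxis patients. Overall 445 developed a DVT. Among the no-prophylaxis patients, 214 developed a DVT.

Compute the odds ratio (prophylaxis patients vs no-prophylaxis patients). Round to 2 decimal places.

0.80

prophylaxis patients with the outcome: 445 − 214 = 231
prophylaxis patients without the outcome: 3927 − 231 = 3696
no-prophylaxis patients without the outcome: 2958 − 214 = 2744
odds, prophylaxis patients = 231/3696 = 0.0625
odds, no-prophylaxis patients = 214/2744 = 0.0780
OR = 0.0625 / 0.0780 = 0.80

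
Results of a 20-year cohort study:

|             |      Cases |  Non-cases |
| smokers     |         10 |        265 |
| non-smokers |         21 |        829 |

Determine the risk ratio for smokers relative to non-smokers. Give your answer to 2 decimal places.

RR ≈ 1.47

risk, smokers = 10/275 = 0.03636
risk, non-smokers = 21/850 = 0.02471
RR = 0.03636 / 0.02471 = 1.47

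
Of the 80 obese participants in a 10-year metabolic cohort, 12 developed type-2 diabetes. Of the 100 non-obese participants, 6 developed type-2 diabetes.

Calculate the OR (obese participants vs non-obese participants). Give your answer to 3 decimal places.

OR = (12 × 94) / (68 × 6) = 1128/408 ≈ 2.765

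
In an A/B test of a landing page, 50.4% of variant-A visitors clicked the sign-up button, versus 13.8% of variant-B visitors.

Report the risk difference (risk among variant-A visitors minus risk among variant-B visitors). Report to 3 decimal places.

risk difference = 0.5040 − 0.1380 = 0.366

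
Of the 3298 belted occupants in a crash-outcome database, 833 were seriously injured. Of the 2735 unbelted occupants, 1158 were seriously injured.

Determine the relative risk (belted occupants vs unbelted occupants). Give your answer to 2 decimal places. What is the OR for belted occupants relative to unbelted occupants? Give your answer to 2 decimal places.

RR = 0.60; OR = 0.46

risk, belted occupants = 833/3298 = 0.2526
risk, unbelted occupants = 1158/2735 = 0.4234
RR = 0.2526 / 0.4234 = 0.60
odds, belted occupants = 833/2465 = 0.3379
odds, unbelted occupants = 1158/1577 = 0.7343
OR = 0.3379 / 0.7343 = 0.46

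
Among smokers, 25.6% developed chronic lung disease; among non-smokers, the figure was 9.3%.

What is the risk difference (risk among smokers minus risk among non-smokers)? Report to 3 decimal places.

risk difference = 0.2560 − 0.0930 = 0.163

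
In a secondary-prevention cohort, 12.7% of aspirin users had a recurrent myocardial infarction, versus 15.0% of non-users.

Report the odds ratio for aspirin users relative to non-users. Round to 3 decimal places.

odds, aspirin users = 0.1270/0.8730 = 0.1455
odds, non-users = 0.1500/0.8500 = 0.1765
OR = 0.1455 / 0.1765 = 0.824

0.824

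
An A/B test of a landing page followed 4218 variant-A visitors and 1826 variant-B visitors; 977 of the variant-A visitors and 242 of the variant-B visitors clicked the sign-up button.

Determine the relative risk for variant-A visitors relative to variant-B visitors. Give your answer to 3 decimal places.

RR ≈ 1.748

risk, variant-A visitors = 977/4218 = 0.2316
risk, variant-B visitors = 242/1826 = 0.1325
RR = 0.2316 / 0.1325 = 1.748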